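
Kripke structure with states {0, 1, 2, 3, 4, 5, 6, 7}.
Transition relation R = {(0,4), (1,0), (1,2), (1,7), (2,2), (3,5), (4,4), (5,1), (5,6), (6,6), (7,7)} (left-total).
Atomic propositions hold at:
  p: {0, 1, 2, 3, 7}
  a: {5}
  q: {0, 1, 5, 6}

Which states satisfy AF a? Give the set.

AF a: least fixpoint, start Z0 = {5}, add states with every successor in Z. Z1 = {3, 5}; fixed.
Sat(AF a) = {3, 5}

{3, 5}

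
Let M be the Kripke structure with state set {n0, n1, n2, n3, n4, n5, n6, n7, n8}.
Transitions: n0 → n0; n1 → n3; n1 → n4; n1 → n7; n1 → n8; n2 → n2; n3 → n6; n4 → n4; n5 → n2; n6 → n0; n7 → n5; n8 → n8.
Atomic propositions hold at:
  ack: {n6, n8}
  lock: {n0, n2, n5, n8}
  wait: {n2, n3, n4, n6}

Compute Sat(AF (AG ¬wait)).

{n0, n3, n6, n8}

Sat(¬wait) = {n0, n1, n5, n7, n8}
AG ¬wait: greatest fixpoint, start Z0 = {n0, n1, n5, n7, n8}, keep only states in Sat with every successor in Z. Z1 = {n0, n7, n8}; Z2 = {n0, n8}; fixed.
Sat(AG ¬wait) = {n0, n8}
AF (AG ¬wait): least fixpoint, start Z0 = {n0, n8}, add states with every successor in Z. Z1 = {n0, n6, n8}; Z2 = {n0, n3, n6, n8}; fixed.
Sat(AF (AG ¬wait)) = {n0, n3, n6, n8}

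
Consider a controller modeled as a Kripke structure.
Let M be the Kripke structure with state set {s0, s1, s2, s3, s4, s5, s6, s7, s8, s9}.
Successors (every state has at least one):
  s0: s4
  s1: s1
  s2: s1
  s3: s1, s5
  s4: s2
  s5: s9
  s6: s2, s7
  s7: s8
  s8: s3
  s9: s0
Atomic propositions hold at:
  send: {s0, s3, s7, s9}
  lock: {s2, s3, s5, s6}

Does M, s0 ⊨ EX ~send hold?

Yes

Sat(~send) = {s1, s2, s4, s5, s6, s8}
Sat(EX ~send) = {s : some successor in {s1, s2, s4, s5, s6, s8}} = {s0, s1, s2, s3, s4, s6, s7}
s0 ∈ Sat(EX ~send) = {s0, s1, s2, s3, s4, s6, s7}, so the formula holds at s0.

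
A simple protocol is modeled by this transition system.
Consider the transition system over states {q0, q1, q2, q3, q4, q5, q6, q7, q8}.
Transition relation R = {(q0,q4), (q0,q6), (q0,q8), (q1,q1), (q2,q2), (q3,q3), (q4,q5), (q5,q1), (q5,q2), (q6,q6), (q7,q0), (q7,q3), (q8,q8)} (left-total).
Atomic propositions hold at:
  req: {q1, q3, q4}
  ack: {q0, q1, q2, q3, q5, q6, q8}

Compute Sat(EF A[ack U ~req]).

Sat(~req) = {q0, q2, q5, q6, q7, q8}
A[ack U ~req]: least fixpoint, start Z0 = Sat(~req) = {q0, q2, q5, q6, q7, q8}, add states in Sat(ack) with every successor in Z. Already a fixed point.
Sat(A[ack U ~req]) = {q0, q2, q5, q6, q7, q8}
EF A[ack U ~req]: least fixpoint, start Z0 = {q0, q2, q5, q6, q7, q8}, add states with some successor in Z. Z1 = {q0, q2, q4, q5, q6, q7, q8}; fixed.
Sat(EF A[ack U ~req]) = {q0, q2, q4, q5, q6, q7, q8}

{q0, q2, q4, q5, q6, q7, q8}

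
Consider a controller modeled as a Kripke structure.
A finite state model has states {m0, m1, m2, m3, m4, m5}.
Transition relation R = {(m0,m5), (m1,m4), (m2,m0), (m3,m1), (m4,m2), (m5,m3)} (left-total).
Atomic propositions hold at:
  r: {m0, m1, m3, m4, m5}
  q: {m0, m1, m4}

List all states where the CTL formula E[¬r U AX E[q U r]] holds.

Sat(¬r) = {m2}
E[q U r]: least fixpoint, start Z0 = Sat(r) = {m0, m1, m3, m4, m5}, add states in Sat(q) with some successor in Z. Already a fixed point.
Sat(E[q U r]) = {m0, m1, m3, m4, m5}
Sat(AX E[q U r]) = {s : every successor in {m0, m1, m3, m4, m5}} = {m0, m1, m2, m3, m5}
E[¬r U AX E[q U r]]: least fixpoint, start Z0 = Sat(AX E[q U r]) = {m0, m1, m2, m3, m5}, add states in Sat(¬r) with some successor in Z. Already a fixed point.
Sat(E[¬r U AX E[q U r]]) = {m0, m1, m2, m3, m5}

{m0, m1, m2, m3, m5}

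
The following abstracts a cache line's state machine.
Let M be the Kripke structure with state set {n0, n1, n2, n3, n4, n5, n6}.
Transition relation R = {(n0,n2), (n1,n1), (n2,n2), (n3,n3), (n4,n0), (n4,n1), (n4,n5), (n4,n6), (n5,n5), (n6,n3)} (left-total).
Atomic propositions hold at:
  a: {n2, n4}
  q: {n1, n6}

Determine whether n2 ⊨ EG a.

Yes

EG a: greatest fixpoint, start Z0 = {n2, n4}, keep only states in Sat with some successor in Z. Z1 = {n2}; fixed.
Sat(EG a) = {n2}
n2 ∈ Sat(EG a) = {n2}, so the formula holds at n2.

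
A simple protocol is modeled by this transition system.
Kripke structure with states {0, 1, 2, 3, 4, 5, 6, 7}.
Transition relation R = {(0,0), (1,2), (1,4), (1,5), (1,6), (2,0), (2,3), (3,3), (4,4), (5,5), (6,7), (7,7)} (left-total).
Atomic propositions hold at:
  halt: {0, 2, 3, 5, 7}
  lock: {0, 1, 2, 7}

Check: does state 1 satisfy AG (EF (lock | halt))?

No

Sat(lock | halt) = {0, 1, 2, 3, 5, 7}
EF (lock | halt): least fixpoint, start Z0 = {0, 1, 2, 3, 5, 7}, add states with some successor in Z. Z1 = {0, 1, 2, 3, 5, 6, 7}; fixed.
Sat(EF (lock | halt)) = {0, 1, 2, 3, 5, 6, 7}
AG (EF (lock | halt)): greatest fixpoint, start Z0 = {0, 1, 2, 3, 5, 6, 7}, keep only states in Sat with every successor in Z. Z1 = {0, 2, 3, 5, 6, 7}; fixed.
Sat(AG (EF (lock | halt))) = {0, 2, 3, 5, 6, 7}
1 ∉ Sat(AG (EF (lock | halt))) = {0, 2, 3, 5, 6, 7}, so the formula does not hold at 1.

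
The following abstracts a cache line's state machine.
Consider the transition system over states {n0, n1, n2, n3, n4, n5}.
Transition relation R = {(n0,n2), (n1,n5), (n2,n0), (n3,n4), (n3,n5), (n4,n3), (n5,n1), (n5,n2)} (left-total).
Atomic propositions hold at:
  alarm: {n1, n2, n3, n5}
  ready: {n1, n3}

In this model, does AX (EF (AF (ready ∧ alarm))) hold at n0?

Sat(ready ∧ alarm) = {n1, n3}
AF (ready ∧ alarm): least fixpoint, start Z0 = {n1, n3}, add states with every successor in Z. Z1 = {n1, n3, n4}; fixed.
Sat(AF (ready ∧ alarm)) = {n1, n3, n4}
EF (AF (ready ∧ alarm)): least fixpoint, start Z0 = {n1, n3, n4}, add states with some successor in Z. Z1 = {n1, n3, n4, n5}; fixed.
Sat(EF (AF (ready ∧ alarm))) = {n1, n3, n4, n5}
Sat(AX (EF (AF (ready ∧ alarm)))) = {s : every successor in {n1, n3, n4, n5}} = {n1, n3, n4}
n0 ∉ Sat(AX (EF (AF (ready ∧ alarm)))) = {n1, n3, n4}, so the formula does not hold at n0.

No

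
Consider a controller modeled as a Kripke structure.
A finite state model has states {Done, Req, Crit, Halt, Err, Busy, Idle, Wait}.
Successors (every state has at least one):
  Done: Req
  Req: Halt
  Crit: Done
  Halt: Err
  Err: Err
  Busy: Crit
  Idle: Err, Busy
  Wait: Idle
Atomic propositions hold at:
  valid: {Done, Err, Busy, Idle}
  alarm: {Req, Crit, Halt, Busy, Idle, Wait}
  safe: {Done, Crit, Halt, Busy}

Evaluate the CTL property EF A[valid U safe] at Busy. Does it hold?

Yes

A[valid U safe]: least fixpoint, start Z0 = Sat(safe) = {Done, Crit, Halt, Busy}, add states in Sat(valid) with every successor in Z. Already a fixed point.
Sat(A[valid U safe]) = {Done, Crit, Halt, Busy}
EF A[valid U safe]: least fixpoint, start Z0 = {Done, Crit, Halt, Busy}, add states with some successor in Z. Z1 = {Done, Req, Crit, Halt, Busy, Idle}; Z2 = {Done, Req, Crit, Halt, Busy, Idle, Wait}; fixed.
Sat(EF A[valid U safe]) = {Done, Req, Crit, Halt, Busy, Idle, Wait}
Busy ∈ Sat(EF A[valid U safe]) = {Done, Req, Crit, Halt, Busy, Idle, Wait}, so the formula holds at Busy.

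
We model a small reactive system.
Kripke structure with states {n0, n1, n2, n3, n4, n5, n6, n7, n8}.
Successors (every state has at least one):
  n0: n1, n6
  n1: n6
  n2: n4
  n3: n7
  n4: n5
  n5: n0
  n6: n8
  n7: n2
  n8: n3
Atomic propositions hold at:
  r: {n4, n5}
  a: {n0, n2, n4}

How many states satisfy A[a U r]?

A[a U r]: least fixpoint, start Z0 = Sat(r) = {n4, n5}, add states in Sat(a) with every successor in Z. Z1 = {n2, n4, n5}; fixed.
Sat(A[a U r]) = {n2, n4, n5}
|Sat(A[a U r])| = |{n2, n4, n5}| = 3.

3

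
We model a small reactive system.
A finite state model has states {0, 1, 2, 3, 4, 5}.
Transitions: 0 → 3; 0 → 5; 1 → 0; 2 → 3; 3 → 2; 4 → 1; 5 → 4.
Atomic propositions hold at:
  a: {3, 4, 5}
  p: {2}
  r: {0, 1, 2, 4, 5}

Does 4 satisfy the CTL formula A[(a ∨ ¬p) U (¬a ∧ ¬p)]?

Yes

Sat(¬p) = {0, 1, 3, 4, 5}
Sat(a ∨ ¬p) = {0, 1, 3, 4, 5}
Sat(¬a) = {0, 1, 2}
Sat(¬a ∧ ¬p) = {0, 1}
A[(a ∨ ¬p) U (¬a ∧ ¬p)]: least fixpoint, start Z0 = Sat((¬a ∧ ¬p)) = {0, 1}, add states in Sat(a ∨ ¬p) with every successor in Z. Z1 = {0, 1, 4}; Z2 = {0, 1, 4, 5}; fixed.
Sat(A[(a ∨ ¬p) U (¬a ∧ ¬p)]) = {0, 1, 4, 5}
4 ∈ Sat(A[(a ∨ ¬p) U (¬a ∧ ¬p)]) = {0, 1, 4, 5}, so the formula holds at 4.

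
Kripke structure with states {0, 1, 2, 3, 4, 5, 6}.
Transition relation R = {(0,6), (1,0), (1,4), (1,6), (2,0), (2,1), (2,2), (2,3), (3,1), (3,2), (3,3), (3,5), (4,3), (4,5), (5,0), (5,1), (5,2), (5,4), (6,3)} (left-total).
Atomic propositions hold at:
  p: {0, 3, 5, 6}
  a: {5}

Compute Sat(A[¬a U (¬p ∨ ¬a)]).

Sat(¬a) = {0, 1, 2, 3, 4, 6}
Sat(¬p) = {1, 2, 4}
Sat(¬p ∨ ¬a) = {0, 1, 2, 3, 4, 6}
A[¬a U (¬p ∨ ¬a)]: least fixpoint, start Z0 = Sat((¬p ∨ ¬a)) = {0, 1, 2, 3, 4, 6}, add states in Sat(¬a) with every successor in Z. Already a fixed point.
Sat(A[¬a U (¬p ∨ ¬a)]) = {0, 1, 2, 3, 4, 6}

{0, 1, 2, 3, 4, 6}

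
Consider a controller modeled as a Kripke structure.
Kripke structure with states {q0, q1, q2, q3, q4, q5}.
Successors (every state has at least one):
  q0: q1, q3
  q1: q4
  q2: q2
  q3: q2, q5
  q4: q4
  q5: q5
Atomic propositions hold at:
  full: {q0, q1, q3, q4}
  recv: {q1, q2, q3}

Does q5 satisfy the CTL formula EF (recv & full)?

Sat(recv & full) = {q1, q3}
EF (recv & full): least fixpoint, start Z0 = {q1, q3}, add states with some successor in Z. Z1 = {q0, q1, q3}; fixed.
Sat(EF (recv & full)) = {q0, q1, q3}
q5 ∉ Sat(EF (recv & full)) = {q0, q1, q3}, so the formula does not hold at q5.

No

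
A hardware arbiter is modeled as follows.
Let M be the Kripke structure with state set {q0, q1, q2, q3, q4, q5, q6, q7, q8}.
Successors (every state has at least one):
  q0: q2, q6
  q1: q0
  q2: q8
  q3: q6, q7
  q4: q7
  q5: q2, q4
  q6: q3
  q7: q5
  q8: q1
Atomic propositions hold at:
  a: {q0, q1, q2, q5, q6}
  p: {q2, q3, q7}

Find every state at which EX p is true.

Sat(EX p) = {s : some successor in {q2, q3, q7}} = {q0, q3, q4, q5, q6}

{q0, q3, q4, q5, q6}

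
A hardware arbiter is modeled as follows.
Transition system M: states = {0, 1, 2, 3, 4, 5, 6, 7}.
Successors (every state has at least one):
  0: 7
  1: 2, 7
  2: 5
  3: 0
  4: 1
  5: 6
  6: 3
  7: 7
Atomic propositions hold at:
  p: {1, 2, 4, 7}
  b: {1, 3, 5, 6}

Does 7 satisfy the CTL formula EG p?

EG p: greatest fixpoint, start Z0 = {1, 2, 4, 7}, keep only states in Sat with some successor in Z. Z1 = {1, 4, 7}; fixed.
Sat(EG p) = {1, 4, 7}
7 ∈ Sat(EG p) = {1, 4, 7}, so the formula holds at 7.

Yes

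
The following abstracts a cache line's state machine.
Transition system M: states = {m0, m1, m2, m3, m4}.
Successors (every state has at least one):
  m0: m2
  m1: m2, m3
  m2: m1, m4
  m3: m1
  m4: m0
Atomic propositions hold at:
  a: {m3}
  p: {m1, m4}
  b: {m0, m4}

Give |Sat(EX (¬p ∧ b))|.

Sat(¬p) = {m0, m2, m3}
Sat(¬p ∧ b) = {m0}
Sat(EX (¬p ∧ b)) = {s : some successor in {m0}} = {m4}
|Sat(EX (¬p ∧ b))| = |{m4}| = 1.

1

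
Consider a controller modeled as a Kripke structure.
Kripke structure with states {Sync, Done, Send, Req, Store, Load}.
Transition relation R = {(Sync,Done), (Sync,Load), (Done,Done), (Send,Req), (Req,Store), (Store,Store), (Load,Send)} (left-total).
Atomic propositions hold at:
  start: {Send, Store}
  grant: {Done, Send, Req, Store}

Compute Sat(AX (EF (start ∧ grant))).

Sat(start ∧ grant) = {Send, Store}
EF (start ∧ grant): least fixpoint, start Z0 = {Send, Store}, add states with some successor in Z. Z1 = {Send, Req, Store, Load}; Z2 = {Sync, Send, Req, Store, Load}; fixed.
Sat(EF (start ∧ grant)) = {Sync, Send, Req, Store, Load}
Sat(AX (EF (start ∧ grant))) = {s : every successor in {Sync, Send, Req, Store, Load}} = {Send, Req, Store, Load}

{Send, Req, Store, Load}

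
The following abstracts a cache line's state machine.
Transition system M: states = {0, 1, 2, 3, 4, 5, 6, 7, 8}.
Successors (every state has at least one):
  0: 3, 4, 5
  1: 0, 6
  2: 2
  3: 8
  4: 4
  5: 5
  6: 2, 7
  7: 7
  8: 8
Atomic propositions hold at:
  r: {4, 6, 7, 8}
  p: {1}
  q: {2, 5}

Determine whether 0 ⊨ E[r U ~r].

Sat(~r) = {0, 1, 2, 3, 5}
E[r U ~r]: least fixpoint, start Z0 = Sat(~r) = {0, 1, 2, 3, 5}, add states in Sat(r) with some successor in Z. Z1 = {0, 1, 2, 3, 5, 6}; fixed.
Sat(E[r U ~r]) = {0, 1, 2, 3, 5, 6}
0 ∈ Sat(E[r U ~r]) = {0, 1, 2, 3, 5, 6}, so the formula holds at 0.

Yes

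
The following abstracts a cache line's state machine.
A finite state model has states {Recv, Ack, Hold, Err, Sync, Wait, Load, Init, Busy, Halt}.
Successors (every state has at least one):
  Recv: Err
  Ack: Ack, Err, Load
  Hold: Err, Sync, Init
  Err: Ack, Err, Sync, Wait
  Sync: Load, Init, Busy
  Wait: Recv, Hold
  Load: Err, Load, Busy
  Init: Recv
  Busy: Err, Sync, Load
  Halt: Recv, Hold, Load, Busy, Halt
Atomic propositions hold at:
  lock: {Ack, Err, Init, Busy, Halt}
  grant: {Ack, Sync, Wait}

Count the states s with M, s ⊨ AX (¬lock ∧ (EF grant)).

Sat(¬lock) = {Recv, Hold, Sync, Wait, Load}
EF grant: least fixpoint, start Z0 = {Ack, Sync, Wait}, add states with some successor in Z. Z1 = {Ack, Hold, Err, Sync, Wait, Busy}; Z2 = {Recv, Ack, Hold, Err, Sync, Wait, Load, Busy, Halt}; Z3 = {Recv, Ack, Hold, Err, Sync, Wait, Load, Init, Busy, Halt}; fixed.
Sat(EF grant) = {Recv, Ack, Hold, Err, Sync, Wait, Load, Init, Busy, Halt}
Sat(¬lock ∧ (EF grant)) = {Recv, Hold, Sync, Wait, Load}
Sat(AX (¬lock ∧ (EF grant))) = {s : every successor in {Recv, Hold, Sync, Wait, Load}} = {Wait, Init}
|Sat(AX (¬lock ∧ (EF grant)))| = |{Wait, Init}| = 2.

2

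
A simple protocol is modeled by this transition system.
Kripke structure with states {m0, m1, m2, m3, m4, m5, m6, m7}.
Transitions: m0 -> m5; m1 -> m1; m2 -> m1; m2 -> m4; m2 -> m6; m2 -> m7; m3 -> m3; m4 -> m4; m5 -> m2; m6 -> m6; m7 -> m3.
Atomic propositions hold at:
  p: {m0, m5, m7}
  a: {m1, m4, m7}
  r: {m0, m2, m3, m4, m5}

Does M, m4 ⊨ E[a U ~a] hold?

No

Sat(~a) = {m0, m2, m3, m5, m6}
E[a U ~a]: least fixpoint, start Z0 = Sat(~a) = {m0, m2, m3, m5, m6}, add states in Sat(a) with some successor in Z. Z1 = {m0, m2, m3, m5, m6, m7}; fixed.
Sat(E[a U ~a]) = {m0, m2, m3, m5, m6, m7}
m4 ∉ Sat(E[a U ~a]) = {m0, m2, m3, m5, m6, m7}, so the formula does not hold at m4.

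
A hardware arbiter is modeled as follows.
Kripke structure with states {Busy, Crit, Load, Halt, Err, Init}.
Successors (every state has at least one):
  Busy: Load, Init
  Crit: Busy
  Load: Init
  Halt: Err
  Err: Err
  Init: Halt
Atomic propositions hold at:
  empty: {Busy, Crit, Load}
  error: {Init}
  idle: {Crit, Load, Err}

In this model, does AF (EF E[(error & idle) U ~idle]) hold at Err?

No

Sat(error & idle) = ∅
Sat(~idle) = {Busy, Halt, Init}
E[(error & idle) U ~idle]: least fixpoint, start Z0 = Sat(~idle) = {Busy, Halt, Init}, add states in Sat(error & idle) with some successor in Z. Already a fixed point.
Sat(E[(error & idle) U ~idle]) = {Busy, Halt, Init}
EF E[(error & idle) U ~idle]: least fixpoint, start Z0 = {Busy, Halt, Init}, add states with some successor in Z. Z1 = {Busy, Crit, Load, Halt, Init}; fixed.
Sat(EF E[(error & idle) U ~idle]) = {Busy, Crit, Load, Halt, Init}
AF (EF E[(error & idle) U ~idle]): least fixpoint, start Z0 = {Busy, Crit, Load, Halt, Init}, add states with every successor in Z. Already a fixed point.
Sat(AF (EF E[(error & idle) U ~idle])) = {Busy, Crit, Load, Halt, Init}
Err ∉ Sat(AF (EF E[(error & idle) U ~idle])) = {Busy, Crit, Load, Halt, Init}, so the formula does not hold at Err.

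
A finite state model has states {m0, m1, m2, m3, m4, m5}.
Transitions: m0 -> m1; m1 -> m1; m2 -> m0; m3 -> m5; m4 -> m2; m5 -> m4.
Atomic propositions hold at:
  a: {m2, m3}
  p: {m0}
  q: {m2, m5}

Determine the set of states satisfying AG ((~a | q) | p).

{m0, m1, m2, m4, m5}

Sat(~a) = {m0, m1, m4, m5}
Sat(~a | q) = {m0, m1, m2, m4, m5}
Sat((~a | q) | p) = {m0, m1, m2, m4, m5}
AG ((~a | q) | p): greatest fixpoint, start Z0 = {m0, m1, m2, m4, m5}, keep only states in Sat with every successor in Z. Already a fixed point.
Sat(AG ((~a | q) | p)) = {m0, m1, m2, m4, m5}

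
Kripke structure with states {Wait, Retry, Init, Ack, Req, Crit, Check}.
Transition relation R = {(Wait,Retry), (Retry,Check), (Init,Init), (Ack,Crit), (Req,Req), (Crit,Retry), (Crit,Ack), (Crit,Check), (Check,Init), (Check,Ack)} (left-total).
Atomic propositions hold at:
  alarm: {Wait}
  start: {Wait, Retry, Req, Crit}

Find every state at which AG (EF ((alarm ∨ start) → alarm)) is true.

Sat(alarm ∨ start) = {Wait, Retry, Req, Crit}
Sat((alarm ∨ start) → alarm) = {Wait, Init, Ack, Check}
EF ((alarm ∨ start) → alarm): least fixpoint, start Z0 = {Wait, Init, Ack, Check}, add states with some successor in Z. Z1 = {Wait, Retry, Init, Ack, Crit, Check}; fixed.
Sat(EF ((alarm ∨ start) → alarm)) = {Wait, Retry, Init, Ack, Crit, Check}
AG (EF ((alarm ∨ start) → alarm)): greatest fixpoint, start Z0 = {Wait, Retry, Init, Ack, Crit, Check}, keep only states in Sat with every successor in Z. Already a fixed point.
Sat(AG (EF ((alarm ∨ start) → alarm))) = {Wait, Retry, Init, Ack, Crit, Check}

{Wait, Retry, Init, Ack, Crit, Check}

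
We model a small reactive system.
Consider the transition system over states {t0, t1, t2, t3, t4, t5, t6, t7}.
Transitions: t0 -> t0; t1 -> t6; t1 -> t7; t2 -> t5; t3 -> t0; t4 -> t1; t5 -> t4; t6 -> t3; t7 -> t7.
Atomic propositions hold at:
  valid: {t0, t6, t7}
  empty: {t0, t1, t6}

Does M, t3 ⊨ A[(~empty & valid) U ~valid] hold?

Sat(~empty) = {t2, t3, t4, t5, t7}
Sat(~empty & valid) = {t7}
Sat(~valid) = {t1, t2, t3, t4, t5}
A[(~empty & valid) U ~valid]: least fixpoint, start Z0 = Sat(~valid) = {t1, t2, t3, t4, t5}, add states in Sat(~empty & valid) with every successor in Z. Already a fixed point.
Sat(A[(~empty & valid) U ~valid]) = {t1, t2, t3, t4, t5}
t3 ∈ Sat(A[(~empty & valid) U ~valid]) = {t1, t2, t3, t4, t5}, so the formula holds at t3.

Yes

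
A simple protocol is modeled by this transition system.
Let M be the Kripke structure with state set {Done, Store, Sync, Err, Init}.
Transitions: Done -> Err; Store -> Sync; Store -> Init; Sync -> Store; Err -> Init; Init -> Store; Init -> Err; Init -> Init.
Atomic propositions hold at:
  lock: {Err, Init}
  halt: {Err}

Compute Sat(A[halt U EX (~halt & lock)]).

Sat(~halt) = {Done, Store, Sync, Init}
Sat(~halt & lock) = {Init}
Sat(EX (~halt & lock)) = {s : some successor in {Init}} = {Store, Err, Init}
A[halt U EX (~halt & lock)]: least fixpoint, start Z0 = Sat(EX (~halt & lock)) = {Store, Err, Init}, add states in Sat(halt) with every successor in Z. Already a fixed point.
Sat(A[halt U EX (~halt & lock)]) = {Store, Err, Init}

{Store, Err, Init}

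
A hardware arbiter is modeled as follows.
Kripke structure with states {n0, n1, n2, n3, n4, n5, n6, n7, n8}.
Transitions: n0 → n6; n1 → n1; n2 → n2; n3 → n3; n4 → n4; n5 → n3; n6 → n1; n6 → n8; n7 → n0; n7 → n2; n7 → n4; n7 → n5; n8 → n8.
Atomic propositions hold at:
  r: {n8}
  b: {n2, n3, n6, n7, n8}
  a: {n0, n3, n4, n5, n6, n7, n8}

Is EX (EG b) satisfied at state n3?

EG b: greatest fixpoint, start Z0 = {n2, n3, n6, n7, n8}, keep only states in Sat with some successor in Z. Already a fixed point.
Sat(EG b) = {n2, n3, n6, n7, n8}
Sat(EX (EG b)) = {s : some successor in {n2, n3, n6, n7, n8}} = {n0, n2, n3, n5, n6, n7, n8}
n3 ∈ Sat(EX (EG b)) = {n0, n2, n3, n5, n6, n7, n8}, so the formula holds at n3.

Yes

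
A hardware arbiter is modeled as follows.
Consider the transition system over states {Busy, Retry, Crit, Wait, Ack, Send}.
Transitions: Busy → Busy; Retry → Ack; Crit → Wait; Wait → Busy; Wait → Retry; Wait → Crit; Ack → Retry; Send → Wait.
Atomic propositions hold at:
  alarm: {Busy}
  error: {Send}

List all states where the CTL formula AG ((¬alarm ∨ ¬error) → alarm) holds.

{Busy}

Sat(¬alarm) = {Retry, Crit, Wait, Ack, Send}
Sat(¬error) = {Busy, Retry, Crit, Wait, Ack}
Sat(¬alarm ∨ ¬error) = {Busy, Retry, Crit, Wait, Ack, Send}
Sat((¬alarm ∨ ¬error) → alarm) = {Busy}
AG ((¬alarm ∨ ¬error) → alarm): greatest fixpoint, start Z0 = {Busy}, keep only states in Sat with every successor in Z. Already a fixed point.
Sat(AG ((¬alarm ∨ ¬error) → alarm)) = {Busy}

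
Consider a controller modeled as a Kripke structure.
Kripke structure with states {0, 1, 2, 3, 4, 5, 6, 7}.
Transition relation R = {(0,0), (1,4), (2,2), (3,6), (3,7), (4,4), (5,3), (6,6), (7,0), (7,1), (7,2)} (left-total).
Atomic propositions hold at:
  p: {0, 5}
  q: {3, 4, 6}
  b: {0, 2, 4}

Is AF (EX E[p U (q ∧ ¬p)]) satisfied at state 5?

Sat(¬p) = {1, 2, 3, 4, 6, 7}
Sat(q ∧ ¬p) = {3, 4, 6}
E[p U (q ∧ ¬p)]: least fixpoint, start Z0 = Sat((q ∧ ¬p)) = {3, 4, 6}, add states in Sat(p) with some successor in Z. Z1 = {3, 4, 5, 6}; fixed.
Sat(E[p U (q ∧ ¬p)]) = {3, 4, 5, 6}
Sat(EX E[p U (q ∧ ¬p)]) = {s : some successor in {3, 4, 5, 6}} = {1, 3, 4, 5, 6}
AF (EX E[p U (q ∧ ¬p)]): least fixpoint, start Z0 = {1, 3, 4, 5, 6}, add states with every successor in Z. Already a fixed point.
Sat(AF (EX E[p U (q ∧ ¬p)])) = {1, 3, 4, 5, 6}
5 ∈ Sat(AF (EX E[p U (q ∧ ¬p)])) = {1, 3, 4, 5, 6}, so the formula holds at 5.

Yes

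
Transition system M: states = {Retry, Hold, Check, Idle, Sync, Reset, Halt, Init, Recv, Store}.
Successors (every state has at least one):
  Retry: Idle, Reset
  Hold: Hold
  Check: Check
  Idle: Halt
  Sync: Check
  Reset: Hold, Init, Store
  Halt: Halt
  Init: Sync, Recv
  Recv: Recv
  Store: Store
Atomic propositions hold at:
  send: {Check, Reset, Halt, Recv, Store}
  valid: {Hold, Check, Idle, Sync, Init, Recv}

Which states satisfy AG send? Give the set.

AG send: greatest fixpoint, start Z0 = {Check, Reset, Halt, Recv, Store}, keep only states in Sat with every successor in Z. Z1 = {Check, Halt, Recv, Store}; fixed.
Sat(AG send) = {Check, Halt, Recv, Store}

{Check, Halt, Recv, Store}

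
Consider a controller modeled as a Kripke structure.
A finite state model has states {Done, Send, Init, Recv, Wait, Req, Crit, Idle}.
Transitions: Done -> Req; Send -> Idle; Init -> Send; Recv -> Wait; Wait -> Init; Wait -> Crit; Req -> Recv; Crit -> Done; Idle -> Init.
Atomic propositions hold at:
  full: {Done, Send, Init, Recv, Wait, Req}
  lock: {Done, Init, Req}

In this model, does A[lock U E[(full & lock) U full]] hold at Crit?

Sat(full & lock) = {Done, Init, Req}
E[(full & lock) U full]: least fixpoint, start Z0 = Sat(full) = {Done, Send, Init, Recv, Wait, Req}, add states in Sat(full & lock) with some successor in Z. Already a fixed point.
Sat(E[(full & lock) U full]) = {Done, Send, Init, Recv, Wait, Req}
A[lock U E[(full & lock) U full]]: least fixpoint, start Z0 = Sat(E[(full & lock) U full]) = {Done, Send, Init, Recv, Wait, Req}, add states in Sat(lock) with every successor in Z. Already a fixed point.
Sat(A[lock U E[(full & lock) U full]]) = {Done, Send, Init, Recv, Wait, Req}
Crit ∉ Sat(A[lock U E[(full & lock) U full]]) = {Done, Send, Init, Recv, Wait, Req}, so the formula does not hold at Crit.

No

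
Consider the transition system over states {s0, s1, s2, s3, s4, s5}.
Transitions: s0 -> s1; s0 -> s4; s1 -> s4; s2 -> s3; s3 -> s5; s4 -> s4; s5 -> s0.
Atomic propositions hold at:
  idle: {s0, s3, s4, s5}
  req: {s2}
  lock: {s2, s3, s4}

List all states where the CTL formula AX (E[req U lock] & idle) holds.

{s1, s2, s4}

E[req U lock]: least fixpoint, start Z0 = Sat(lock) = {s2, s3, s4}, add states in Sat(req) with some successor in Z. Already a fixed point.
Sat(E[req U lock]) = {s2, s3, s4}
Sat(E[req U lock] & idle) = {s3, s4}
Sat(AX (E[req U lock] & idle)) = {s : every successor in {s3, s4}} = {s1, s2, s4}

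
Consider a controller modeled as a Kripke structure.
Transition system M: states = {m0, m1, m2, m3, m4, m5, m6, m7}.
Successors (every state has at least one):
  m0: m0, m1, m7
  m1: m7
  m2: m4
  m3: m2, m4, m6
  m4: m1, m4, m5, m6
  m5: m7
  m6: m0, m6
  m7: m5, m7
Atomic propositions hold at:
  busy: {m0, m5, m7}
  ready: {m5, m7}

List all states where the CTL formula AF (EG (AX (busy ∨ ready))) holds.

Sat(busy ∨ ready) = {m0, m5, m7}
Sat(AX (busy ∨ ready)) = {s : every successor in {m0, m5, m7}} = {m1, m5, m7}
EG (AX (busy ∨ ready)): greatest fixpoint, start Z0 = {m1, m5, m7}, keep only states in Sat with some successor in Z. Already a fixed point.
Sat(EG (AX (busy ∨ ready))) = {m1, m5, m7}
AF (EG (AX (busy ∨ ready))): least fixpoint, start Z0 = {m1, m5, m7}, add states with every successor in Z. Already a fixed point.
Sat(AF (EG (AX (busy ∨ ready)))) = {m1, m5, m7}

{m1, m5, m7}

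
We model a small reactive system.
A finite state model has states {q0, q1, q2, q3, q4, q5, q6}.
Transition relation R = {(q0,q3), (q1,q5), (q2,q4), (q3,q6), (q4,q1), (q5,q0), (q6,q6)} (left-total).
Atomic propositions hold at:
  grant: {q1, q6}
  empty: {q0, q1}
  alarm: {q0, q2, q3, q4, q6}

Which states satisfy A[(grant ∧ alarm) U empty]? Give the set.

{q0, q1}

Sat(grant ∧ alarm) = {q6}
A[(grant ∧ alarm) U empty]: least fixpoint, start Z0 = Sat(empty) = {q0, q1}, add states in Sat(grant ∧ alarm) with every successor in Z. Already a fixed point.
Sat(A[(grant ∧ alarm) U empty]) = {q0, q1}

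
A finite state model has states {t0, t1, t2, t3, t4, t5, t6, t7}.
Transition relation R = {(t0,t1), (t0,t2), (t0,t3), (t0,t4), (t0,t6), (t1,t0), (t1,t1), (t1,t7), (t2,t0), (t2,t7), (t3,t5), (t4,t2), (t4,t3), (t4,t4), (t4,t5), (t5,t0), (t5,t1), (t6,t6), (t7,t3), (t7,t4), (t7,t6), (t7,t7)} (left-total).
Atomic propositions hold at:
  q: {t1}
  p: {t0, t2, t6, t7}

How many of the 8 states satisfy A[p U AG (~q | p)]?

1

Sat(~q) = {t0, t2, t3, t4, t5, t6, t7}
Sat(~q | p) = {t0, t2, t3, t4, t5, t6, t7}
AG (~q | p): greatest fixpoint, start Z0 = {t0, t2, t3, t4, t5, t6, t7}, keep only states in Sat with every successor in Z. Z1 = {t2, t3, t4, t6, t7}; Z2 = {t6, t7}; Z3 = {t6}; fixed.
Sat(AG (~q | p)) = {t6}
A[p U AG (~q | p)]: least fixpoint, start Z0 = Sat(AG (~q | p)) = {t6}, add states in Sat(p) with every successor in Z. Already a fixed point.
Sat(A[p U AG (~q | p)]) = {t6}
|Sat(A[p U AG (~q | p)])| = |{t6}| = 1.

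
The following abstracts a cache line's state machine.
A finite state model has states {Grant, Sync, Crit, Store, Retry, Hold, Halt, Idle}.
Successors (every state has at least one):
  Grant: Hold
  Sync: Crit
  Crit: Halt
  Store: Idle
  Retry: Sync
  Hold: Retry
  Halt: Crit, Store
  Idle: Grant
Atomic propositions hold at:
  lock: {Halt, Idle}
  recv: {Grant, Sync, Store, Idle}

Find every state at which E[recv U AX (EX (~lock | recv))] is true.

{Grant, Sync, Crit, Store, Retry, Hold, Idle}

Sat(~lock) = {Grant, Sync, Crit, Store, Retry, Hold}
Sat(~lock | recv) = {Grant, Sync, Crit, Store, Retry, Hold, Idle}
Sat(EX (~lock | recv)) = {s : some successor in {Grant, Sync, Crit, Store, Retry, Hold, Idle}} = {Grant, Sync, Store, Retry, Hold, Halt, Idle}
Sat(AX (EX (~lock | recv))) = {s : every successor in {Grant, Sync, Store, Retry, Hold, Halt, Idle}} = {Grant, Crit, Store, Retry, Hold, Idle}
E[recv U AX (EX (~lock | recv))]: least fixpoint, start Z0 = Sat(AX (EX (~lock | recv))) = {Grant, Crit, Store, Retry, Hold, Idle}, add states in Sat(recv) with some successor in Z. Z1 = {Grant, Sync, Crit, Store, Retry, Hold, Idle}; fixed.
Sat(E[recv U AX (EX (~lock | recv))]) = {Grant, Sync, Crit, Store, Retry, Hold, Idle}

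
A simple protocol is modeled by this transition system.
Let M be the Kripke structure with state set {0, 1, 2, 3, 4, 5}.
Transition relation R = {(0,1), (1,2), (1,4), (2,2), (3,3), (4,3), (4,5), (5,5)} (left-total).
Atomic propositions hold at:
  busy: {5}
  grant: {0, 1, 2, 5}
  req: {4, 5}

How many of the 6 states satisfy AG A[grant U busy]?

1

A[grant U busy]: least fixpoint, start Z0 = Sat(busy) = {5}, add states in Sat(grant) with every successor in Z. Already a fixed point.
Sat(A[grant U busy]) = {5}
AG A[grant U busy]: greatest fixpoint, start Z0 = {5}, keep only states in Sat with every successor in Z. Already a fixed point.
Sat(AG A[grant U busy]) = {5}
|Sat(AG A[grant U busy])| = |{5}| = 1.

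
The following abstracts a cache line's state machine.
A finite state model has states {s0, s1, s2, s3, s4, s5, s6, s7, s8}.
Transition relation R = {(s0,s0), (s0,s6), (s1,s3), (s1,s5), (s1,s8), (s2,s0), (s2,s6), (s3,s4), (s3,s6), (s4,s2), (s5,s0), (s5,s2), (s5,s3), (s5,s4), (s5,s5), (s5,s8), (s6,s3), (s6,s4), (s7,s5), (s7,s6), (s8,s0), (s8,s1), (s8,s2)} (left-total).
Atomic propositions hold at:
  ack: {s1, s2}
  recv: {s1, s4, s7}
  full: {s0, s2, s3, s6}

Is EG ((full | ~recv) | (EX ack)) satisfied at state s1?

Sat(~recv) = {s0, s2, s3, s5, s6, s8}
Sat(full | ~recv) = {s0, s2, s3, s5, s6, s8}
Sat(EX ack) = {s : some successor in {s1, s2}} = {s4, s5, s8}
Sat((full | ~recv) | (EX ack)) = {s0, s2, s3, s4, s5, s6, s8}
EG ((full | ~recv) | (EX ack)): greatest fixpoint, start Z0 = {s0, s2, s3, s4, s5, s6, s8}, keep only states in Sat with some successor in Z. Already a fixed point.
Sat(EG ((full | ~recv) | (EX ack))) = {s0, s2, s3, s4, s5, s6, s8}
s1 ∉ Sat(EG ((full | ~recv) | (EX ack))) = {s0, s2, s3, s4, s5, s6, s8}, so the formula does not hold at s1.

No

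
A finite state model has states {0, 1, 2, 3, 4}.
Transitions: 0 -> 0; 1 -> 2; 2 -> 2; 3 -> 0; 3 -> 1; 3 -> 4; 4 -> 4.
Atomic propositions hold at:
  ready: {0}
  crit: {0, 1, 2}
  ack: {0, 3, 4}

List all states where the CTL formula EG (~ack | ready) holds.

{0, 1, 2}

Sat(~ack) = {1, 2}
Sat(~ack | ready) = {0, 1, 2}
EG (~ack | ready): greatest fixpoint, start Z0 = {0, 1, 2}, keep only states in Sat with some successor in Z. Already a fixed point.
Sat(EG (~ack | ready)) = {0, 1, 2}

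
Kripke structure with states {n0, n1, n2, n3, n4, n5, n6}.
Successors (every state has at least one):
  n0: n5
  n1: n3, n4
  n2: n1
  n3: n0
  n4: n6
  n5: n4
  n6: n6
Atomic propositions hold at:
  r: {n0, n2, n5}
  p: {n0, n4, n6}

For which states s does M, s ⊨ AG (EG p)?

EG p: greatest fixpoint, start Z0 = {n0, n4, n6}, keep only states in Sat with some successor in Z. Z1 = {n4, n6}; fixed.
Sat(EG p) = {n4, n6}
AG (EG p): greatest fixpoint, start Z0 = {n4, n6}, keep only states in Sat with every successor in Z. Already a fixed point.
Sat(AG (EG p)) = {n4, n6}

{n4, n6}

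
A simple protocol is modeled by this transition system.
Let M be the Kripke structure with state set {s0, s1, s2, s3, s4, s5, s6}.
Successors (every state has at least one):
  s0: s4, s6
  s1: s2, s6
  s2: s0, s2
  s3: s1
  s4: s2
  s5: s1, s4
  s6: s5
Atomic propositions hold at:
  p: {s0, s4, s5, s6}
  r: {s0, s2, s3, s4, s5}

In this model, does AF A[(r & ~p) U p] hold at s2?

Sat(~p) = {s1, s2, s3}
Sat(r & ~p) = {s2, s3}
A[(r & ~p) U p]: least fixpoint, start Z0 = Sat(p) = {s0, s4, s5, s6}, add states in Sat(r & ~p) with every successor in Z. Already a fixed point.
Sat(A[(r & ~p) U p]) = {s0, s4, s5, s6}
AF A[(r & ~p) U p]: least fixpoint, start Z0 = {s0, s4, s5, s6}, add states with every successor in Z. Already a fixed point.
Sat(AF A[(r & ~p) U p]) = {s0, s4, s5, s6}
s2 ∉ Sat(AF A[(r & ~p) U p]) = {s0, s4, s5, s6}, so the formula does not hold at s2.

No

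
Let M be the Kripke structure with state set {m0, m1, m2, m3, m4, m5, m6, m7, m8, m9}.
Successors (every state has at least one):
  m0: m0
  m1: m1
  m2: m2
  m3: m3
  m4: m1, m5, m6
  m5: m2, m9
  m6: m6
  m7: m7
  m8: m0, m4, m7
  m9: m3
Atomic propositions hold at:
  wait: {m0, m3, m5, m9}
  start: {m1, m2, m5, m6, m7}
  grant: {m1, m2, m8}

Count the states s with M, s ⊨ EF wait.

EF wait: least fixpoint, start Z0 = {m0, m3, m5, m9}, add states with some successor in Z. Z1 = {m0, m3, m4, m5, m8, m9}; fixed.
Sat(EF wait) = {m0, m3, m4, m5, m8, m9}
|Sat(EF wait)| = |{m0, m3, m4, m5, m8, m9}| = 6.

6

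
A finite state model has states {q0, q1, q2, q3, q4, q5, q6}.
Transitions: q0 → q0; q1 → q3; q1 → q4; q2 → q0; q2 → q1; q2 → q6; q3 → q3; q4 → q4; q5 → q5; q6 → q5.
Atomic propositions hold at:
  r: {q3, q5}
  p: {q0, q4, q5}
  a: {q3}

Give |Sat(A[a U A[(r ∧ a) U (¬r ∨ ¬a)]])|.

Sat(r ∧ a) = {q3}
Sat(¬r) = {q0, q1, q2, q4, q6}
Sat(¬a) = {q0, q1, q2, q4, q5, q6}
Sat(¬r ∨ ¬a) = {q0, q1, q2, q4, q5, q6}
A[(r ∧ a) U (¬r ∨ ¬a)]: least fixpoint, start Z0 = Sat((¬r ∨ ¬a)) = {q0, q1, q2, q4, q5, q6}, add states in Sat(r ∧ a) with every successor in Z. Already a fixed point.
Sat(A[(r ∧ a) U (¬r ∨ ¬a)]) = {q0, q1, q2, q4, q5, q6}
A[a U A[(r ∧ a) U (¬r ∨ ¬a)]]: least fixpoint, start Z0 = Sat(A[(r ∧ a) U (¬r ∨ ¬a)]) = {q0, q1, q2, q4, q5, q6}, add states in Sat(a) with every successor in Z. Already a fixed point.
Sat(A[a U A[(r ∧ a) U (¬r ∨ ¬a)]]) = {q0, q1, q2, q4, q5, q6}
|Sat(A[a U A[(r ∧ a) U (¬r ∨ ¬a)]])| = |{q0, q1, q2, q4, q5, q6}| = 6.

6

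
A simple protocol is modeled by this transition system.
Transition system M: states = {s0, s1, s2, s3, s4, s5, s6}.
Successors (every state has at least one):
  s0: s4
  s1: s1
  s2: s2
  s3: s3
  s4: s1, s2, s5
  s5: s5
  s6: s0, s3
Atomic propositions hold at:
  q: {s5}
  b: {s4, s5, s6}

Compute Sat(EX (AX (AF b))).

{s4, s5, s6}

AF b: least fixpoint, start Z0 = {s4, s5, s6}, add states with every successor in Z. Z1 = {s0, s4, s5, s6}; fixed.
Sat(AF b) = {s0, s4, s5, s6}
Sat(AX (AF b)) = {s : every successor in {s0, s4, s5, s6}} = {s0, s5}
Sat(EX (AX (AF b))) = {s : some successor in {s0, s5}} = {s4, s5, s6}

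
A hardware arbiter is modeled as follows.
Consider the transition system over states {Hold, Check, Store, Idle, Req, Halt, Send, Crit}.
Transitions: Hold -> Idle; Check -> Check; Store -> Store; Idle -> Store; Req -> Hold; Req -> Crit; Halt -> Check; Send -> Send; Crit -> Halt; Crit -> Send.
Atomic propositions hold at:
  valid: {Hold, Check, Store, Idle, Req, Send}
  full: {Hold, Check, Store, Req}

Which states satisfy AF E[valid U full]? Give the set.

{Hold, Check, Store, Idle, Req, Halt}

E[valid U full]: least fixpoint, start Z0 = Sat(full) = {Hold, Check, Store, Req}, add states in Sat(valid) with some successor in Z. Z1 = {Hold, Check, Store, Idle, Req}; fixed.
Sat(E[valid U full]) = {Hold, Check, Store, Idle, Req}
AF E[valid U full]: least fixpoint, start Z0 = {Hold, Check, Store, Idle, Req}, add states with every successor in Z. Z1 = {Hold, Check, Store, Idle, Req, Halt}; fixed.
Sat(AF E[valid U full]) = {Hold, Check, Store, Idle, Req, Halt}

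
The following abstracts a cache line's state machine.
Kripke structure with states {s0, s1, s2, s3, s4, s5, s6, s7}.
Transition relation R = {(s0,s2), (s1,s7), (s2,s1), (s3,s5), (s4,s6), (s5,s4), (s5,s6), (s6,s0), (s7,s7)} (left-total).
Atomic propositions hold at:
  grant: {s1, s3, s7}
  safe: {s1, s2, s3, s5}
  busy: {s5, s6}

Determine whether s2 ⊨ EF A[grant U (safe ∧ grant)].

Yes

Sat(safe ∧ grant) = {s1, s3}
A[grant U (safe ∧ grant)]: least fixpoint, start Z0 = Sat((safe ∧ grant)) = {s1, s3}, add states in Sat(grant) with every successor in Z. Already a fixed point.
Sat(A[grant U (safe ∧ grant)]) = {s1, s3}
EF A[grant U (safe ∧ grant)]: least fixpoint, start Z0 = {s1, s3}, add states with some successor in Z. Z1 = {s1, s2, s3}; Z2 = {s0, s1, s2, s3}; Z3 = {s0, s1, s2, s3, s6}; Z4 = {s0, s1, s2, s3, s4, s5, s6}; fixed.
Sat(EF A[grant U (safe ∧ grant)]) = {s0, s1, s2, s3, s4, s5, s6}
s2 ∈ Sat(EF A[grant U (safe ∧ grant)]) = {s0, s1, s2, s3, s4, s5, s6}, so the formula holds at s2.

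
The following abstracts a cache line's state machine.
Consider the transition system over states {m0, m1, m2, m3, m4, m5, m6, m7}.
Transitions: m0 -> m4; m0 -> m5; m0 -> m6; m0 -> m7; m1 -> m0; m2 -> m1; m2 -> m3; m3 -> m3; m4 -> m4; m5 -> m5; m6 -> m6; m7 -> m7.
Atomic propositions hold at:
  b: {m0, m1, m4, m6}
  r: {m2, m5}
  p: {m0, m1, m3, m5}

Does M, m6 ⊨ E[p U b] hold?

E[p U b]: least fixpoint, start Z0 = Sat(b) = {m0, m1, m4, m6}, add states in Sat(p) with some successor in Z. Already a fixed point.
Sat(E[p U b]) = {m0, m1, m4, m6}
m6 ∈ Sat(E[p U b]) = {m0, m1, m4, m6}, so the formula holds at m6.

Yes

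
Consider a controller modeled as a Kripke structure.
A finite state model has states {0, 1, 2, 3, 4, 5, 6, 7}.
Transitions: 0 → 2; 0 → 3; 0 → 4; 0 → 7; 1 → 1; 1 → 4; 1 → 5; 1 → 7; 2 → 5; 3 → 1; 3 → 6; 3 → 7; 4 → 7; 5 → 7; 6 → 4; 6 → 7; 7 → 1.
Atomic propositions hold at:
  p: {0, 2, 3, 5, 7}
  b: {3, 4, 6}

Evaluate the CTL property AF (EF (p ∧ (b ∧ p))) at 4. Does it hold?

Sat(b ∧ p) = {3}
Sat(p ∧ (b ∧ p)) = {3}
EF (p ∧ (b ∧ p)): least fixpoint, start Z0 = {3}, add states with some successor in Z. Z1 = {0, 3}; fixed.
Sat(EF (p ∧ (b ∧ p))) = {0, 3}
AF (EF (p ∧ (b ∧ p))): least fixpoint, start Z0 = {0, 3}, add states with every successor in Z. Already a fixed point.
Sat(AF (EF (p ∧ (b ∧ p)))) = {0, 3}
4 ∉ Sat(AF (EF (p ∧ (b ∧ p)))) = {0, 3}, so the formula does not hold at 4.

No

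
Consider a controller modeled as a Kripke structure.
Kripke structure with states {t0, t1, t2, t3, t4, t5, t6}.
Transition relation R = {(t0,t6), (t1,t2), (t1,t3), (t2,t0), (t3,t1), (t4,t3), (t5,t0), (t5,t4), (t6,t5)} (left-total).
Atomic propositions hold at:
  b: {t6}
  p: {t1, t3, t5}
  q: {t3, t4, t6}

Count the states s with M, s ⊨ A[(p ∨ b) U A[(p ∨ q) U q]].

Sat(p ∨ b) = {t1, t3, t5, t6}
Sat(p ∨ q) = {t1, t3, t4, t5, t6}
A[(p ∨ q) U q]: least fixpoint, start Z0 = Sat(q) = {t3, t4, t6}, add states in Sat(p ∨ q) with every successor in Z. Already a fixed point.
Sat(A[(p ∨ q) U q]) = {t3, t4, t6}
A[(p ∨ b) U A[(p ∨ q) U q]]: least fixpoint, start Z0 = Sat(A[(p ∨ q) U q]) = {t3, t4, t6}, add states in Sat(p ∨ b) with every successor in Z. Already a fixed point.
Sat(A[(p ∨ b) U A[(p ∨ q) U q]]) = {t3, t4, t6}
|Sat(A[(p ∨ b) U A[(p ∨ q) U q]])| = |{t3, t4, t6}| = 3.

3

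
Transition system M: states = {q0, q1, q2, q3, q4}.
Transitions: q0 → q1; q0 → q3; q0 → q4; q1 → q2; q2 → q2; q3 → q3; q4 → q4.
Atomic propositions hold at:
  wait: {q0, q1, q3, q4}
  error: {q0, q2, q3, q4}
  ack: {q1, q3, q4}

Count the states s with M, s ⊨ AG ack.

2

AG ack: greatest fixpoint, start Z0 = {q1, q3, q4}, keep only states in Sat with every successor in Z. Z1 = {q3, q4}; fixed.
Sat(AG ack) = {q3, q4}
|Sat(AG ack)| = |{q3, q4}| = 2.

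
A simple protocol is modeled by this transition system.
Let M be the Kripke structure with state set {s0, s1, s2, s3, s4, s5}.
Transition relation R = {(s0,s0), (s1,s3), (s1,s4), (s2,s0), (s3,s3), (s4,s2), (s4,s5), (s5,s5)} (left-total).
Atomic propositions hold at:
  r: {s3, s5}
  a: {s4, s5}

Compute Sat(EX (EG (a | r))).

Sat(a | r) = {s3, s4, s5}
EG (a | r): greatest fixpoint, start Z0 = {s3, s4, s5}, keep only states in Sat with some successor in Z. Already a fixed point.
Sat(EG (a | r)) = {s3, s4, s5}
Sat(EX (EG (a | r))) = {s : some successor in {s3, s4, s5}} = {s1, s3, s4, s5}

{s1, s3, s4, s5}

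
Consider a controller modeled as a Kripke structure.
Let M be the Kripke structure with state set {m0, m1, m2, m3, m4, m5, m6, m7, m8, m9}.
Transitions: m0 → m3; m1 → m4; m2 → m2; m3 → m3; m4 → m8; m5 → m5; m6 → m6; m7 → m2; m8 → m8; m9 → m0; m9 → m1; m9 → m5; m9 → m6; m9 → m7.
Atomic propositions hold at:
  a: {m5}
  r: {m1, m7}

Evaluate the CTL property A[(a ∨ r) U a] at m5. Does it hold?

Sat(a ∨ r) = {m1, m5, m7}
A[(a ∨ r) U a]: least fixpoint, start Z0 = Sat(a) = {m5}, add states in Sat(a ∨ r) with every successor in Z. Already a fixed point.
Sat(A[(a ∨ r) U a]) = {m5}
m5 ∈ Sat(A[(a ∨ r) U a]) = {m5}, so the formula holds at m5.

Yes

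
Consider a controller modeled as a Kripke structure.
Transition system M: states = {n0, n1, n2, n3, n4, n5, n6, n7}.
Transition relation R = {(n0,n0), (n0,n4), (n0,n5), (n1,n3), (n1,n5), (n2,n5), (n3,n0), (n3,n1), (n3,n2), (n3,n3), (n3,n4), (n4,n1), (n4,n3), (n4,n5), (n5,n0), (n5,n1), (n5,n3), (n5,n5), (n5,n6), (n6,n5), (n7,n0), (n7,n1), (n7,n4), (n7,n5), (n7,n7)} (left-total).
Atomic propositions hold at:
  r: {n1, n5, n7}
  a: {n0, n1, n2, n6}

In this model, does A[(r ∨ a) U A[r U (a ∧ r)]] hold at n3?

Sat(r ∨ a) = {n0, n1, n2, n5, n6, n7}
Sat(a ∧ r) = {n1}
A[r U (a ∧ r)]: least fixpoint, start Z0 = Sat((a ∧ r)) = {n1}, add states in Sat(r) with every successor in Z. Already a fixed point.
Sat(A[r U (a ∧ r)]) = {n1}
A[(r ∨ a) U A[r U (a ∧ r)]]: least fixpoint, start Z0 = Sat(A[r U (a ∧ r)]) = {n1}, add states in Sat(r ∨ a) with every successor in Z. Already a fixed point.
Sat(A[(r ∨ a) U A[r U (a ∧ r)]]) = {n1}
n3 ∉ Sat(A[(r ∨ a) U A[r U (a ∧ r)]]) = {n1}, so the formula does not hold at n3.

No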